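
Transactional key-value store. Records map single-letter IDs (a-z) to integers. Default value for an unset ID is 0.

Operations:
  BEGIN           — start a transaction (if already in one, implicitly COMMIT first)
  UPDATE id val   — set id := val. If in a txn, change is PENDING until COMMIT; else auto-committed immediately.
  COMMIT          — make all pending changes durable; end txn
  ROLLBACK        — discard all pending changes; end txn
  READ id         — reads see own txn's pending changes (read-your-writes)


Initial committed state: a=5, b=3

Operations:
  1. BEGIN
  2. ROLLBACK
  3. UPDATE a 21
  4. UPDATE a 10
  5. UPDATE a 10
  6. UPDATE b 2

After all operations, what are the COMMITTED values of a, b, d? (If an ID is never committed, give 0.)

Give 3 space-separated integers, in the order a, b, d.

Initial committed: {a=5, b=3}
Op 1: BEGIN: in_txn=True, pending={}
Op 2: ROLLBACK: discarded pending []; in_txn=False
Op 3: UPDATE a=21 (auto-commit; committed a=21)
Op 4: UPDATE a=10 (auto-commit; committed a=10)
Op 5: UPDATE a=10 (auto-commit; committed a=10)
Op 6: UPDATE b=2 (auto-commit; committed b=2)
Final committed: {a=10, b=2}

Answer: 10 2 0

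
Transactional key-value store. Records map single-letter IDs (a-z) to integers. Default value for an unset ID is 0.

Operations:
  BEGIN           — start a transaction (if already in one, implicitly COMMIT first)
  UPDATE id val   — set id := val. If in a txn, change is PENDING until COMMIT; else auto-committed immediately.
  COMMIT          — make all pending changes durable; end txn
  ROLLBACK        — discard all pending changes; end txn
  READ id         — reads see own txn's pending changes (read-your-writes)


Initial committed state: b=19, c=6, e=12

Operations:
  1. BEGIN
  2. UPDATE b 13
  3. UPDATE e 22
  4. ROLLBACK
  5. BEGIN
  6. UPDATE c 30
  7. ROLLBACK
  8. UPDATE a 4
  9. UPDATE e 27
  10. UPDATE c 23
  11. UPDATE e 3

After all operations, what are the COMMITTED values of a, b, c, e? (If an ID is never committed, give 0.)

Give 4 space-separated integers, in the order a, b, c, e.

Answer: 4 19 23 3

Derivation:
Initial committed: {b=19, c=6, e=12}
Op 1: BEGIN: in_txn=True, pending={}
Op 2: UPDATE b=13 (pending; pending now {b=13})
Op 3: UPDATE e=22 (pending; pending now {b=13, e=22})
Op 4: ROLLBACK: discarded pending ['b', 'e']; in_txn=False
Op 5: BEGIN: in_txn=True, pending={}
Op 6: UPDATE c=30 (pending; pending now {c=30})
Op 7: ROLLBACK: discarded pending ['c']; in_txn=False
Op 8: UPDATE a=4 (auto-commit; committed a=4)
Op 9: UPDATE e=27 (auto-commit; committed e=27)
Op 10: UPDATE c=23 (auto-commit; committed c=23)
Op 11: UPDATE e=3 (auto-commit; committed e=3)
Final committed: {a=4, b=19, c=23, e=3}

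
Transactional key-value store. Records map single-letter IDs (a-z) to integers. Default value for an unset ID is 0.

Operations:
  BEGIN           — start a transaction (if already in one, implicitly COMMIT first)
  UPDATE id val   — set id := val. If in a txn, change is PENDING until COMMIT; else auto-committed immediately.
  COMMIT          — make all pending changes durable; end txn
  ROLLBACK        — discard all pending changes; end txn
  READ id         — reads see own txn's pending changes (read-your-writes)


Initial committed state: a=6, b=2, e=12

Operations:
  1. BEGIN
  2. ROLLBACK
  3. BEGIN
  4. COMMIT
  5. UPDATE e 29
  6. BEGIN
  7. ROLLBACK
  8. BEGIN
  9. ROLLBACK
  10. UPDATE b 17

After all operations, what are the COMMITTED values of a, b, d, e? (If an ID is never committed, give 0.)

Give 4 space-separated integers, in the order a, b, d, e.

Initial committed: {a=6, b=2, e=12}
Op 1: BEGIN: in_txn=True, pending={}
Op 2: ROLLBACK: discarded pending []; in_txn=False
Op 3: BEGIN: in_txn=True, pending={}
Op 4: COMMIT: merged [] into committed; committed now {a=6, b=2, e=12}
Op 5: UPDATE e=29 (auto-commit; committed e=29)
Op 6: BEGIN: in_txn=True, pending={}
Op 7: ROLLBACK: discarded pending []; in_txn=False
Op 8: BEGIN: in_txn=True, pending={}
Op 9: ROLLBACK: discarded pending []; in_txn=False
Op 10: UPDATE b=17 (auto-commit; committed b=17)
Final committed: {a=6, b=17, e=29}

Answer: 6 17 0 29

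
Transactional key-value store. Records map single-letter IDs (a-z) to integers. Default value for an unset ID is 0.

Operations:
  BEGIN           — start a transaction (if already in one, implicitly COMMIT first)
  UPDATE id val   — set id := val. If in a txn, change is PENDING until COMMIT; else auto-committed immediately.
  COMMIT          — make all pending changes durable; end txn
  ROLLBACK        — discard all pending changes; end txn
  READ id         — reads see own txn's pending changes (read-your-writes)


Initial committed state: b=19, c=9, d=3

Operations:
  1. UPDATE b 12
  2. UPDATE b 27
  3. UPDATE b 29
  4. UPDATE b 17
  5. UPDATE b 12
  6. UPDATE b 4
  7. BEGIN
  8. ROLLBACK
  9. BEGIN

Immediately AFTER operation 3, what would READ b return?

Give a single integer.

Initial committed: {b=19, c=9, d=3}
Op 1: UPDATE b=12 (auto-commit; committed b=12)
Op 2: UPDATE b=27 (auto-commit; committed b=27)
Op 3: UPDATE b=29 (auto-commit; committed b=29)
After op 3: visible(b) = 29 (pending={}, committed={b=29, c=9, d=3})

Answer: 29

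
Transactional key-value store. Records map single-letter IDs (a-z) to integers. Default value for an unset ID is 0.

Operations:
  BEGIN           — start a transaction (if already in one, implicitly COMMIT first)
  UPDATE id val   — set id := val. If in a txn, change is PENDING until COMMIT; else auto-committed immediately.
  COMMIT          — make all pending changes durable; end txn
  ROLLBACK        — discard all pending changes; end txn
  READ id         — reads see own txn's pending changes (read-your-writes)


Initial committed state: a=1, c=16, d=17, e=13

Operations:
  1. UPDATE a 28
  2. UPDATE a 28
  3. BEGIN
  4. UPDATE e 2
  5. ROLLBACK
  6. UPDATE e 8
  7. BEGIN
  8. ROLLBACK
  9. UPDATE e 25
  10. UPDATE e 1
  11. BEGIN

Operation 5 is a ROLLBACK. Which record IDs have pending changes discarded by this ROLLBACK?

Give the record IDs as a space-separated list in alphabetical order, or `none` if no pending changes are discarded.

Initial committed: {a=1, c=16, d=17, e=13}
Op 1: UPDATE a=28 (auto-commit; committed a=28)
Op 2: UPDATE a=28 (auto-commit; committed a=28)
Op 3: BEGIN: in_txn=True, pending={}
Op 4: UPDATE e=2 (pending; pending now {e=2})
Op 5: ROLLBACK: discarded pending ['e']; in_txn=False
Op 6: UPDATE e=8 (auto-commit; committed e=8)
Op 7: BEGIN: in_txn=True, pending={}
Op 8: ROLLBACK: discarded pending []; in_txn=False
Op 9: UPDATE e=25 (auto-commit; committed e=25)
Op 10: UPDATE e=1 (auto-commit; committed e=1)
Op 11: BEGIN: in_txn=True, pending={}
ROLLBACK at op 5 discards: ['e']

Answer: e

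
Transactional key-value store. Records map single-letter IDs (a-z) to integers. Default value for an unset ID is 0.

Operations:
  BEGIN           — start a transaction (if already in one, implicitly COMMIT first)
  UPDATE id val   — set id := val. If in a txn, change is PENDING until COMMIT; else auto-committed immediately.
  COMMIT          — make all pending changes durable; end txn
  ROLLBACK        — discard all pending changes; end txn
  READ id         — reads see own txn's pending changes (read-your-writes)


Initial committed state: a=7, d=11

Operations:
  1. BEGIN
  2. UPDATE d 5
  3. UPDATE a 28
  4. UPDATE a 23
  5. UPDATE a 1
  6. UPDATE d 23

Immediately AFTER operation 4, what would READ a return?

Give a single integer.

Initial committed: {a=7, d=11}
Op 1: BEGIN: in_txn=True, pending={}
Op 2: UPDATE d=5 (pending; pending now {d=5})
Op 3: UPDATE a=28 (pending; pending now {a=28, d=5})
Op 4: UPDATE a=23 (pending; pending now {a=23, d=5})
After op 4: visible(a) = 23 (pending={a=23, d=5}, committed={a=7, d=11})

Answer: 23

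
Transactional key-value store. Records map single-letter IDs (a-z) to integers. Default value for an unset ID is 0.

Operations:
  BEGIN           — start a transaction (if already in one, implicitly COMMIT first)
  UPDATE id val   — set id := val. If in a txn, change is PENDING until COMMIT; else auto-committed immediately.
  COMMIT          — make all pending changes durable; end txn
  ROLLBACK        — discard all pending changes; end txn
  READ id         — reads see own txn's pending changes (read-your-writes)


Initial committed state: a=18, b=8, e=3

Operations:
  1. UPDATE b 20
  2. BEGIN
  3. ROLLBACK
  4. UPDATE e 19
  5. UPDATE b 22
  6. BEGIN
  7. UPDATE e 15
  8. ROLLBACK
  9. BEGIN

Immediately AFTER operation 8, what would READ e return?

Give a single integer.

Answer: 19

Derivation:
Initial committed: {a=18, b=8, e=3}
Op 1: UPDATE b=20 (auto-commit; committed b=20)
Op 2: BEGIN: in_txn=True, pending={}
Op 3: ROLLBACK: discarded pending []; in_txn=False
Op 4: UPDATE e=19 (auto-commit; committed e=19)
Op 5: UPDATE b=22 (auto-commit; committed b=22)
Op 6: BEGIN: in_txn=True, pending={}
Op 7: UPDATE e=15 (pending; pending now {e=15})
Op 8: ROLLBACK: discarded pending ['e']; in_txn=False
After op 8: visible(e) = 19 (pending={}, committed={a=18, b=22, e=19})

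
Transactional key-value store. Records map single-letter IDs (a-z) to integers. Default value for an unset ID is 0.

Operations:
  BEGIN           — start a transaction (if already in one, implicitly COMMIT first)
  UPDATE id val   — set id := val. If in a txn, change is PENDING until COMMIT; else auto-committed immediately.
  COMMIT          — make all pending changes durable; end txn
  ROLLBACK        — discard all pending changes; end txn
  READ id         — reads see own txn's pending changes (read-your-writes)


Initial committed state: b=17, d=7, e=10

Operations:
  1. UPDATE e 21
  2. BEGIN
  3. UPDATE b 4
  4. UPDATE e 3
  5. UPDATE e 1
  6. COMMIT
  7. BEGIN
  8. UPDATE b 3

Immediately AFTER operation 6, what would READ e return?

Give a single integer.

Initial committed: {b=17, d=7, e=10}
Op 1: UPDATE e=21 (auto-commit; committed e=21)
Op 2: BEGIN: in_txn=True, pending={}
Op 3: UPDATE b=4 (pending; pending now {b=4})
Op 4: UPDATE e=3 (pending; pending now {b=4, e=3})
Op 5: UPDATE e=1 (pending; pending now {b=4, e=1})
Op 6: COMMIT: merged ['b', 'e'] into committed; committed now {b=4, d=7, e=1}
After op 6: visible(e) = 1 (pending={}, committed={b=4, d=7, e=1})

Answer: 1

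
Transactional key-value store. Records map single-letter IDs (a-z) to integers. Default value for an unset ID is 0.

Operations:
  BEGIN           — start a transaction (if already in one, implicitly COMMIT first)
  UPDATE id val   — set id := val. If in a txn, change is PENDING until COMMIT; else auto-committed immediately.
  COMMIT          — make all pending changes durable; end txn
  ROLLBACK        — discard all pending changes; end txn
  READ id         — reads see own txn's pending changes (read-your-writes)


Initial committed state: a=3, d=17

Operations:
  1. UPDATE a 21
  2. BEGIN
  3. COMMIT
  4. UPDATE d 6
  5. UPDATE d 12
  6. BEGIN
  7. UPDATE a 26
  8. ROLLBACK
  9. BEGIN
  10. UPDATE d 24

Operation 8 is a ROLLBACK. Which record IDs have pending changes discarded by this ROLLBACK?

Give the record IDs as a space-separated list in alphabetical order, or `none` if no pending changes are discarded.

Initial committed: {a=3, d=17}
Op 1: UPDATE a=21 (auto-commit; committed a=21)
Op 2: BEGIN: in_txn=True, pending={}
Op 3: COMMIT: merged [] into committed; committed now {a=21, d=17}
Op 4: UPDATE d=6 (auto-commit; committed d=6)
Op 5: UPDATE d=12 (auto-commit; committed d=12)
Op 6: BEGIN: in_txn=True, pending={}
Op 7: UPDATE a=26 (pending; pending now {a=26})
Op 8: ROLLBACK: discarded pending ['a']; in_txn=False
Op 9: BEGIN: in_txn=True, pending={}
Op 10: UPDATE d=24 (pending; pending now {d=24})
ROLLBACK at op 8 discards: ['a']

Answer: a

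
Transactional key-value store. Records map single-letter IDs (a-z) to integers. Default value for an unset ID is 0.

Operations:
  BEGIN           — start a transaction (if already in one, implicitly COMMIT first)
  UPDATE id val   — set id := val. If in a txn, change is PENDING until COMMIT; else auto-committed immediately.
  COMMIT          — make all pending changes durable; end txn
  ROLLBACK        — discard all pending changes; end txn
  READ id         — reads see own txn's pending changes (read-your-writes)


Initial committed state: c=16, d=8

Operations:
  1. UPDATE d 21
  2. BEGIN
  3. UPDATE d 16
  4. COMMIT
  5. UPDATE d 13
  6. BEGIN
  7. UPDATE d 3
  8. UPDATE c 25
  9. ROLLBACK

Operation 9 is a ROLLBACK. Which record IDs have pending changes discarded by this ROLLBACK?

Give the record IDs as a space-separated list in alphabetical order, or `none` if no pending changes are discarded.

Initial committed: {c=16, d=8}
Op 1: UPDATE d=21 (auto-commit; committed d=21)
Op 2: BEGIN: in_txn=True, pending={}
Op 3: UPDATE d=16 (pending; pending now {d=16})
Op 4: COMMIT: merged ['d'] into committed; committed now {c=16, d=16}
Op 5: UPDATE d=13 (auto-commit; committed d=13)
Op 6: BEGIN: in_txn=True, pending={}
Op 7: UPDATE d=3 (pending; pending now {d=3})
Op 8: UPDATE c=25 (pending; pending now {c=25, d=3})
Op 9: ROLLBACK: discarded pending ['c', 'd']; in_txn=False
ROLLBACK at op 9 discards: ['c', 'd']

Answer: c d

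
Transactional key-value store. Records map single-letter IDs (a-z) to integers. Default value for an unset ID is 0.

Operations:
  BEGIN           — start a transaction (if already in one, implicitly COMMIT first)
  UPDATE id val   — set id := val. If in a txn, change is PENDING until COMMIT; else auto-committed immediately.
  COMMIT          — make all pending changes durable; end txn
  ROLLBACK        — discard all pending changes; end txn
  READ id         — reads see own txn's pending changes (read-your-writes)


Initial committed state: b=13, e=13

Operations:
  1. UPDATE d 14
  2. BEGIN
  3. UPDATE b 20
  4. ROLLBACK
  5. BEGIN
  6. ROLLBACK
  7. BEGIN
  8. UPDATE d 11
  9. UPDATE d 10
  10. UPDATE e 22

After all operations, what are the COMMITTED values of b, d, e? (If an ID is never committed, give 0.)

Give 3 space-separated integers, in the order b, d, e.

Initial committed: {b=13, e=13}
Op 1: UPDATE d=14 (auto-commit; committed d=14)
Op 2: BEGIN: in_txn=True, pending={}
Op 3: UPDATE b=20 (pending; pending now {b=20})
Op 4: ROLLBACK: discarded pending ['b']; in_txn=False
Op 5: BEGIN: in_txn=True, pending={}
Op 6: ROLLBACK: discarded pending []; in_txn=False
Op 7: BEGIN: in_txn=True, pending={}
Op 8: UPDATE d=11 (pending; pending now {d=11})
Op 9: UPDATE d=10 (pending; pending now {d=10})
Op 10: UPDATE e=22 (pending; pending now {d=10, e=22})
Final committed: {b=13, d=14, e=13}

Answer: 13 14 13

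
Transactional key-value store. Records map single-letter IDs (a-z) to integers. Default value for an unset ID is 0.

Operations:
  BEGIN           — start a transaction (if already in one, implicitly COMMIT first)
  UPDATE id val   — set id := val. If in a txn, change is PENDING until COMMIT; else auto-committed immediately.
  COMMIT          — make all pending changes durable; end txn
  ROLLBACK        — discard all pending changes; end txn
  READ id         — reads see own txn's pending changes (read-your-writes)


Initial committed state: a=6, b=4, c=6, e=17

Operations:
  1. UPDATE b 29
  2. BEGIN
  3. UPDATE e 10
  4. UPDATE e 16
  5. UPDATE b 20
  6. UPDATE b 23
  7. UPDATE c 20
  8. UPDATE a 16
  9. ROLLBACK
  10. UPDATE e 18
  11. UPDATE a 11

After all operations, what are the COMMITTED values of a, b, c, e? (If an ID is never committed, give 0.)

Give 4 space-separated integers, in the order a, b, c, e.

Answer: 11 29 6 18

Derivation:
Initial committed: {a=6, b=4, c=6, e=17}
Op 1: UPDATE b=29 (auto-commit; committed b=29)
Op 2: BEGIN: in_txn=True, pending={}
Op 3: UPDATE e=10 (pending; pending now {e=10})
Op 4: UPDATE e=16 (pending; pending now {e=16})
Op 5: UPDATE b=20 (pending; pending now {b=20, e=16})
Op 6: UPDATE b=23 (pending; pending now {b=23, e=16})
Op 7: UPDATE c=20 (pending; pending now {b=23, c=20, e=16})
Op 8: UPDATE a=16 (pending; pending now {a=16, b=23, c=20, e=16})
Op 9: ROLLBACK: discarded pending ['a', 'b', 'c', 'e']; in_txn=False
Op 10: UPDATE e=18 (auto-commit; committed e=18)
Op 11: UPDATE a=11 (auto-commit; committed a=11)
Final committed: {a=11, b=29, c=6, e=18}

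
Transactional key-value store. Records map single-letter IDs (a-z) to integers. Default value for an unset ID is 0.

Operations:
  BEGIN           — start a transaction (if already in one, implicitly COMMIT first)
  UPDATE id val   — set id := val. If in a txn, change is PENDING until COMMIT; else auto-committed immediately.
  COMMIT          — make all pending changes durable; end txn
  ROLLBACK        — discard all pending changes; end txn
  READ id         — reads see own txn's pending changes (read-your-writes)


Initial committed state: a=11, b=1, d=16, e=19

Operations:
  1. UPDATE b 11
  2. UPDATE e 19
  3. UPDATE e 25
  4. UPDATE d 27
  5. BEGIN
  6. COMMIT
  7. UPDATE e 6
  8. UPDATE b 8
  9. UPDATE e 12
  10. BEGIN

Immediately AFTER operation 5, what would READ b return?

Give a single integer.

Initial committed: {a=11, b=1, d=16, e=19}
Op 1: UPDATE b=11 (auto-commit; committed b=11)
Op 2: UPDATE e=19 (auto-commit; committed e=19)
Op 3: UPDATE e=25 (auto-commit; committed e=25)
Op 4: UPDATE d=27 (auto-commit; committed d=27)
Op 5: BEGIN: in_txn=True, pending={}
After op 5: visible(b) = 11 (pending={}, committed={a=11, b=11, d=27, e=25})

Answer: 11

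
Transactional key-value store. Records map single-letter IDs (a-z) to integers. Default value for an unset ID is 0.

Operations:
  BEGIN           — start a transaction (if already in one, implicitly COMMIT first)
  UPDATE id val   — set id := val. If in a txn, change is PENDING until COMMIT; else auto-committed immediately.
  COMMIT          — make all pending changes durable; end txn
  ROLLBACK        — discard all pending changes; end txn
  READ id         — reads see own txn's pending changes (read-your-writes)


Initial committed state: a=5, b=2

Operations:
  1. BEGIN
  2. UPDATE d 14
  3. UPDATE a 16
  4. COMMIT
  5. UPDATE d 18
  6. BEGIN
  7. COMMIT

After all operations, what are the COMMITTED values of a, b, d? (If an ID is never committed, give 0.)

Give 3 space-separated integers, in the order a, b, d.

Answer: 16 2 18

Derivation:
Initial committed: {a=5, b=2}
Op 1: BEGIN: in_txn=True, pending={}
Op 2: UPDATE d=14 (pending; pending now {d=14})
Op 3: UPDATE a=16 (pending; pending now {a=16, d=14})
Op 4: COMMIT: merged ['a', 'd'] into committed; committed now {a=16, b=2, d=14}
Op 5: UPDATE d=18 (auto-commit; committed d=18)
Op 6: BEGIN: in_txn=True, pending={}
Op 7: COMMIT: merged [] into committed; committed now {a=16, b=2, d=18}
Final committed: {a=16, b=2, d=18}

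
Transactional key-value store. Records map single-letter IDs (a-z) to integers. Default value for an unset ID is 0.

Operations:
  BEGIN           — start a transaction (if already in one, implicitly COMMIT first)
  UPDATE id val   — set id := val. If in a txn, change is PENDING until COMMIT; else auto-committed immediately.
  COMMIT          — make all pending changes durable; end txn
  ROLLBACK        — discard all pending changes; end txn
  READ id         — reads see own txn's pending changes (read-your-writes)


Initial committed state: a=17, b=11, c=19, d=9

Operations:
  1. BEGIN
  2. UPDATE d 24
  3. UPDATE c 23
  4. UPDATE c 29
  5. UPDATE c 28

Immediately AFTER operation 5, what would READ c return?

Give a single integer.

Answer: 28

Derivation:
Initial committed: {a=17, b=11, c=19, d=9}
Op 1: BEGIN: in_txn=True, pending={}
Op 2: UPDATE d=24 (pending; pending now {d=24})
Op 3: UPDATE c=23 (pending; pending now {c=23, d=24})
Op 4: UPDATE c=29 (pending; pending now {c=29, d=24})
Op 5: UPDATE c=28 (pending; pending now {c=28, d=24})
After op 5: visible(c) = 28 (pending={c=28, d=24}, committed={a=17, b=11, c=19, d=9})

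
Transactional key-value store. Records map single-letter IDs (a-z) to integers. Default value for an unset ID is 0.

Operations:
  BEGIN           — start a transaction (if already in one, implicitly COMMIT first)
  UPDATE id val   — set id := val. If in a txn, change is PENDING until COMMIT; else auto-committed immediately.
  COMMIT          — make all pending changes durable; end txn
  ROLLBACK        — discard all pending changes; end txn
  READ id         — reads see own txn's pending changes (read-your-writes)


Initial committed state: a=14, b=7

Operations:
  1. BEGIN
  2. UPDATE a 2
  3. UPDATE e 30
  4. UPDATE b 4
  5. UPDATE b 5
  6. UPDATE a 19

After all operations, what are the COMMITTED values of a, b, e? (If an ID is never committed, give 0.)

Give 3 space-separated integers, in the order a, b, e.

Initial committed: {a=14, b=7}
Op 1: BEGIN: in_txn=True, pending={}
Op 2: UPDATE a=2 (pending; pending now {a=2})
Op 3: UPDATE e=30 (pending; pending now {a=2, e=30})
Op 4: UPDATE b=4 (pending; pending now {a=2, b=4, e=30})
Op 5: UPDATE b=5 (pending; pending now {a=2, b=5, e=30})
Op 6: UPDATE a=19 (pending; pending now {a=19, b=5, e=30})
Final committed: {a=14, b=7}

Answer: 14 7 0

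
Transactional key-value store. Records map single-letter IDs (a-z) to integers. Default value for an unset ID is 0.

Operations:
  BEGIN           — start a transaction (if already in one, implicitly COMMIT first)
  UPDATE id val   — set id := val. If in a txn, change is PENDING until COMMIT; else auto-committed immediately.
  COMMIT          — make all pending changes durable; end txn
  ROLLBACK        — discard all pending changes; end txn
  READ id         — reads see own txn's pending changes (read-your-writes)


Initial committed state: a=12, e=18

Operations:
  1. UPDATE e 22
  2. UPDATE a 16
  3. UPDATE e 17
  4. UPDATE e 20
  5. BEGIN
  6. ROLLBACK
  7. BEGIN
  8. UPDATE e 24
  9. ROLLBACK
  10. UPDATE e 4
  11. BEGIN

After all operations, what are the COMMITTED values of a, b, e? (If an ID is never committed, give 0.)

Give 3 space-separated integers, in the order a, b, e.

Initial committed: {a=12, e=18}
Op 1: UPDATE e=22 (auto-commit; committed e=22)
Op 2: UPDATE a=16 (auto-commit; committed a=16)
Op 3: UPDATE e=17 (auto-commit; committed e=17)
Op 4: UPDATE e=20 (auto-commit; committed e=20)
Op 5: BEGIN: in_txn=True, pending={}
Op 6: ROLLBACK: discarded pending []; in_txn=False
Op 7: BEGIN: in_txn=True, pending={}
Op 8: UPDATE e=24 (pending; pending now {e=24})
Op 9: ROLLBACK: discarded pending ['e']; in_txn=False
Op 10: UPDATE e=4 (auto-commit; committed e=4)
Op 11: BEGIN: in_txn=True, pending={}
Final committed: {a=16, e=4}

Answer: 16 0 4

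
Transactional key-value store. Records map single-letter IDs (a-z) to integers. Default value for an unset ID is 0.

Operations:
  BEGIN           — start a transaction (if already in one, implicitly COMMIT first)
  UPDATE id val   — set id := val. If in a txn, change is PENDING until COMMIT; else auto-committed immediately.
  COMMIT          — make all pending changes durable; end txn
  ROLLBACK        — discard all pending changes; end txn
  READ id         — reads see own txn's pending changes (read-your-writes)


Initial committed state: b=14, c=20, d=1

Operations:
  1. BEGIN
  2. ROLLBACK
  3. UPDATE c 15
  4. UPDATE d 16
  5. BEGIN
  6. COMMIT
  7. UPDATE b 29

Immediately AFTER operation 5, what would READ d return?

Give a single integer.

Answer: 16

Derivation:
Initial committed: {b=14, c=20, d=1}
Op 1: BEGIN: in_txn=True, pending={}
Op 2: ROLLBACK: discarded pending []; in_txn=False
Op 3: UPDATE c=15 (auto-commit; committed c=15)
Op 4: UPDATE d=16 (auto-commit; committed d=16)
Op 5: BEGIN: in_txn=True, pending={}
After op 5: visible(d) = 16 (pending={}, committed={b=14, c=15, d=16})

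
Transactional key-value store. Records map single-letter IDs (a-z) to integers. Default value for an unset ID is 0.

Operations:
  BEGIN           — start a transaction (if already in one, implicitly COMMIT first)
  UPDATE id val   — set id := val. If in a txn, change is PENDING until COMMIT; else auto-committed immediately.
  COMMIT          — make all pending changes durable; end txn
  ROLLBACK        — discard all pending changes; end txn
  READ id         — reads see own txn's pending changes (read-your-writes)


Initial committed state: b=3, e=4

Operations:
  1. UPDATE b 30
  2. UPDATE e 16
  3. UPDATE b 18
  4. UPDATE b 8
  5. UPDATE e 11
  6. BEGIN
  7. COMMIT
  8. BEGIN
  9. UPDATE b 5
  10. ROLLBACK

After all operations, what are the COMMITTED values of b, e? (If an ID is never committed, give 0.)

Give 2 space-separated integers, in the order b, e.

Initial committed: {b=3, e=4}
Op 1: UPDATE b=30 (auto-commit; committed b=30)
Op 2: UPDATE e=16 (auto-commit; committed e=16)
Op 3: UPDATE b=18 (auto-commit; committed b=18)
Op 4: UPDATE b=8 (auto-commit; committed b=8)
Op 5: UPDATE e=11 (auto-commit; committed e=11)
Op 6: BEGIN: in_txn=True, pending={}
Op 7: COMMIT: merged [] into committed; committed now {b=8, e=11}
Op 8: BEGIN: in_txn=True, pending={}
Op 9: UPDATE b=5 (pending; pending now {b=5})
Op 10: ROLLBACK: discarded pending ['b']; in_txn=False
Final committed: {b=8, e=11}

Answer: 8 11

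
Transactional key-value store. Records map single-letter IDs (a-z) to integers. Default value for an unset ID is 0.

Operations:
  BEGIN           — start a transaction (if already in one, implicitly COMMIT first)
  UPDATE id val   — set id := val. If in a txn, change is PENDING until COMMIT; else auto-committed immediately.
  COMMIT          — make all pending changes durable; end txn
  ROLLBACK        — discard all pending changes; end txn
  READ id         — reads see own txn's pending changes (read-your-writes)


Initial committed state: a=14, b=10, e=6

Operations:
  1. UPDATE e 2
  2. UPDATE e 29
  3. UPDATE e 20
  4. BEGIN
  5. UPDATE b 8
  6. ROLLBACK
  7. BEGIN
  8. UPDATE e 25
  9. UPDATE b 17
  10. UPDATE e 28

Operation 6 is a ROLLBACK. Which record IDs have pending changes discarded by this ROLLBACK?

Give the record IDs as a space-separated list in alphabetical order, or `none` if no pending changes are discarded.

Initial committed: {a=14, b=10, e=6}
Op 1: UPDATE e=2 (auto-commit; committed e=2)
Op 2: UPDATE e=29 (auto-commit; committed e=29)
Op 3: UPDATE e=20 (auto-commit; committed e=20)
Op 4: BEGIN: in_txn=True, pending={}
Op 5: UPDATE b=8 (pending; pending now {b=8})
Op 6: ROLLBACK: discarded pending ['b']; in_txn=False
Op 7: BEGIN: in_txn=True, pending={}
Op 8: UPDATE e=25 (pending; pending now {e=25})
Op 9: UPDATE b=17 (pending; pending now {b=17, e=25})
Op 10: UPDATE e=28 (pending; pending now {b=17, e=28})
ROLLBACK at op 6 discards: ['b']

Answer: b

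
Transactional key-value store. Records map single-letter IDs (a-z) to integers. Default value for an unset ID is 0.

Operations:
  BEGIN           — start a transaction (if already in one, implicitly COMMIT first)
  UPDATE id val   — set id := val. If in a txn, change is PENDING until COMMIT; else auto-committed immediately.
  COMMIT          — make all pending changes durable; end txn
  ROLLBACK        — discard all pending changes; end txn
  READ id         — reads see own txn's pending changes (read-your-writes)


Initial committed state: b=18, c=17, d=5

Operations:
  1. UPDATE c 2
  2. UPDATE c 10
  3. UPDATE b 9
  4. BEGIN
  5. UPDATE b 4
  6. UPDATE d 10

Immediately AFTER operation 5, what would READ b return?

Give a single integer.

Answer: 4

Derivation:
Initial committed: {b=18, c=17, d=5}
Op 1: UPDATE c=2 (auto-commit; committed c=2)
Op 2: UPDATE c=10 (auto-commit; committed c=10)
Op 3: UPDATE b=9 (auto-commit; committed b=9)
Op 4: BEGIN: in_txn=True, pending={}
Op 5: UPDATE b=4 (pending; pending now {b=4})
After op 5: visible(b) = 4 (pending={b=4}, committed={b=9, c=10, d=5})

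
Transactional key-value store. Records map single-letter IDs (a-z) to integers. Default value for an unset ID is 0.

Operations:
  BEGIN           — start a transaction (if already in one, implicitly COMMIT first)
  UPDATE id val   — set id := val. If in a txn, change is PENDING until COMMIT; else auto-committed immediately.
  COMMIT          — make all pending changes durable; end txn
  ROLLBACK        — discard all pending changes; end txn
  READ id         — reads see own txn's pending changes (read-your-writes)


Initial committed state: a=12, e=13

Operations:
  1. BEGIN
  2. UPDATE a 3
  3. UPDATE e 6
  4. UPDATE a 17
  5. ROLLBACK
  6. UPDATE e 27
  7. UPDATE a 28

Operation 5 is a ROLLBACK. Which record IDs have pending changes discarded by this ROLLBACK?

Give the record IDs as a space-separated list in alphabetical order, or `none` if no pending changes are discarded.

Answer: a e

Derivation:
Initial committed: {a=12, e=13}
Op 1: BEGIN: in_txn=True, pending={}
Op 2: UPDATE a=3 (pending; pending now {a=3})
Op 3: UPDATE e=6 (pending; pending now {a=3, e=6})
Op 4: UPDATE a=17 (pending; pending now {a=17, e=6})
Op 5: ROLLBACK: discarded pending ['a', 'e']; in_txn=False
Op 6: UPDATE e=27 (auto-commit; committed e=27)
Op 7: UPDATE a=28 (auto-commit; committed a=28)
ROLLBACK at op 5 discards: ['a', 'e']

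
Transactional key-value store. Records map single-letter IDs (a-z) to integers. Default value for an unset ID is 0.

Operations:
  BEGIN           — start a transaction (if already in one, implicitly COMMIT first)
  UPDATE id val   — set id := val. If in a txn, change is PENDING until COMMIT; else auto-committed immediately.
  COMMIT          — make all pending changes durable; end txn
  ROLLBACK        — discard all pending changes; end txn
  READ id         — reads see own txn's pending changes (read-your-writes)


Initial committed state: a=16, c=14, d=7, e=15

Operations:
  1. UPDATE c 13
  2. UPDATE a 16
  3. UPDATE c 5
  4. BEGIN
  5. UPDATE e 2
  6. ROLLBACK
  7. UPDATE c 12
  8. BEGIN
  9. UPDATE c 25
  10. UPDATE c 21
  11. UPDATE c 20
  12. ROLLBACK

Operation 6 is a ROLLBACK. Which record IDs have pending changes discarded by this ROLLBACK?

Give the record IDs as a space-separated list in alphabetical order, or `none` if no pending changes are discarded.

Initial committed: {a=16, c=14, d=7, e=15}
Op 1: UPDATE c=13 (auto-commit; committed c=13)
Op 2: UPDATE a=16 (auto-commit; committed a=16)
Op 3: UPDATE c=5 (auto-commit; committed c=5)
Op 4: BEGIN: in_txn=True, pending={}
Op 5: UPDATE e=2 (pending; pending now {e=2})
Op 6: ROLLBACK: discarded pending ['e']; in_txn=False
Op 7: UPDATE c=12 (auto-commit; committed c=12)
Op 8: BEGIN: in_txn=True, pending={}
Op 9: UPDATE c=25 (pending; pending now {c=25})
Op 10: UPDATE c=21 (pending; pending now {c=21})
Op 11: UPDATE c=20 (pending; pending now {c=20})
Op 12: ROLLBACK: discarded pending ['c']; in_txn=False
ROLLBACK at op 6 discards: ['e']

Answer: e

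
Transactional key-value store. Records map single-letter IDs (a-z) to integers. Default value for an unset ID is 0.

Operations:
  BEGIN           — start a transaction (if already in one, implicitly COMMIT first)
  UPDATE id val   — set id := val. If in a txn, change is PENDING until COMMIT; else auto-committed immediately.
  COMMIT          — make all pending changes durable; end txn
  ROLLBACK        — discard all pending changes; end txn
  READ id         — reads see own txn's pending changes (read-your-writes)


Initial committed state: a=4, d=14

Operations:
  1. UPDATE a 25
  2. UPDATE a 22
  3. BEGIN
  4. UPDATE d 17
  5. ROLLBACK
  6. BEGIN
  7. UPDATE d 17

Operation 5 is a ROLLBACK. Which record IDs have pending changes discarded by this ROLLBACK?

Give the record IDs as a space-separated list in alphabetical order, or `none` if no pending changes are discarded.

Initial committed: {a=4, d=14}
Op 1: UPDATE a=25 (auto-commit; committed a=25)
Op 2: UPDATE a=22 (auto-commit; committed a=22)
Op 3: BEGIN: in_txn=True, pending={}
Op 4: UPDATE d=17 (pending; pending now {d=17})
Op 5: ROLLBACK: discarded pending ['d']; in_txn=False
Op 6: BEGIN: in_txn=True, pending={}
Op 7: UPDATE d=17 (pending; pending now {d=17})
ROLLBACK at op 5 discards: ['d']

Answer: d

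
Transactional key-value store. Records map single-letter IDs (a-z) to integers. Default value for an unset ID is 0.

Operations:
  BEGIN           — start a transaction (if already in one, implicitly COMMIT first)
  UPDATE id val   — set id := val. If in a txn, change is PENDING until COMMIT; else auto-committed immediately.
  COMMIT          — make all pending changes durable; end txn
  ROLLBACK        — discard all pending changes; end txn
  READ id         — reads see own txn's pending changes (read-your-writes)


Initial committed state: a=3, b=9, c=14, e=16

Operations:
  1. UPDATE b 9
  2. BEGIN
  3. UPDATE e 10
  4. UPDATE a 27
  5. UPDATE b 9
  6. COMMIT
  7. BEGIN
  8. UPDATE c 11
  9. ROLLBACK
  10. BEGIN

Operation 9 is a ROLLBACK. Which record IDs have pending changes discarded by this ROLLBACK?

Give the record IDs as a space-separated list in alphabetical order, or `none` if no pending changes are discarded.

Initial committed: {a=3, b=9, c=14, e=16}
Op 1: UPDATE b=9 (auto-commit; committed b=9)
Op 2: BEGIN: in_txn=True, pending={}
Op 3: UPDATE e=10 (pending; pending now {e=10})
Op 4: UPDATE a=27 (pending; pending now {a=27, e=10})
Op 5: UPDATE b=9 (pending; pending now {a=27, b=9, e=10})
Op 6: COMMIT: merged ['a', 'b', 'e'] into committed; committed now {a=27, b=9, c=14, e=10}
Op 7: BEGIN: in_txn=True, pending={}
Op 8: UPDATE c=11 (pending; pending now {c=11})
Op 9: ROLLBACK: discarded pending ['c']; in_txn=False
Op 10: BEGIN: in_txn=True, pending={}
ROLLBACK at op 9 discards: ['c']

Answer: c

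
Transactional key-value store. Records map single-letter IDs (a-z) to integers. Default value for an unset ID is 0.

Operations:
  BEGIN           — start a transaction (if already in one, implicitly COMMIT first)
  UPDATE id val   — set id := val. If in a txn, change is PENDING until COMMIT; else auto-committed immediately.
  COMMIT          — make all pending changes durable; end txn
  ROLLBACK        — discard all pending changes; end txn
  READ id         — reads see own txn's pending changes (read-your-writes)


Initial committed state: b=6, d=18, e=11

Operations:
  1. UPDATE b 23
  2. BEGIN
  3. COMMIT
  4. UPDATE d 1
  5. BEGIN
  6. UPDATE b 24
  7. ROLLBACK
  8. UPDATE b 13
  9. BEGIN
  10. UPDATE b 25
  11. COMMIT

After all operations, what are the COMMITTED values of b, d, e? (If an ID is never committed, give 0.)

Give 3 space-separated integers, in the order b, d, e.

Initial committed: {b=6, d=18, e=11}
Op 1: UPDATE b=23 (auto-commit; committed b=23)
Op 2: BEGIN: in_txn=True, pending={}
Op 3: COMMIT: merged [] into committed; committed now {b=23, d=18, e=11}
Op 4: UPDATE d=1 (auto-commit; committed d=1)
Op 5: BEGIN: in_txn=True, pending={}
Op 6: UPDATE b=24 (pending; pending now {b=24})
Op 7: ROLLBACK: discarded pending ['b']; in_txn=False
Op 8: UPDATE b=13 (auto-commit; committed b=13)
Op 9: BEGIN: in_txn=True, pending={}
Op 10: UPDATE b=25 (pending; pending now {b=25})
Op 11: COMMIT: merged ['b'] into committed; committed now {b=25, d=1, e=11}
Final committed: {b=25, d=1, e=11}

Answer: 25 1 11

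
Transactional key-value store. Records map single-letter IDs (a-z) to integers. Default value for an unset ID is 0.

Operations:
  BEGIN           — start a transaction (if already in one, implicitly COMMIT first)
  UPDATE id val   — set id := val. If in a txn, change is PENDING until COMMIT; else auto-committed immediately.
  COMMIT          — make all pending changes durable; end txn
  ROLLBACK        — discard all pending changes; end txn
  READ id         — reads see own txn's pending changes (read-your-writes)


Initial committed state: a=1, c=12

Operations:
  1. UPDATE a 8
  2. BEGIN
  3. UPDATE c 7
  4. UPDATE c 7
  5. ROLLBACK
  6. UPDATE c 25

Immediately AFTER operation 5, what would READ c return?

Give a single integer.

Initial committed: {a=1, c=12}
Op 1: UPDATE a=8 (auto-commit; committed a=8)
Op 2: BEGIN: in_txn=True, pending={}
Op 3: UPDATE c=7 (pending; pending now {c=7})
Op 4: UPDATE c=7 (pending; pending now {c=7})
Op 5: ROLLBACK: discarded pending ['c']; in_txn=False
After op 5: visible(c) = 12 (pending={}, committed={a=8, c=12})

Answer: 12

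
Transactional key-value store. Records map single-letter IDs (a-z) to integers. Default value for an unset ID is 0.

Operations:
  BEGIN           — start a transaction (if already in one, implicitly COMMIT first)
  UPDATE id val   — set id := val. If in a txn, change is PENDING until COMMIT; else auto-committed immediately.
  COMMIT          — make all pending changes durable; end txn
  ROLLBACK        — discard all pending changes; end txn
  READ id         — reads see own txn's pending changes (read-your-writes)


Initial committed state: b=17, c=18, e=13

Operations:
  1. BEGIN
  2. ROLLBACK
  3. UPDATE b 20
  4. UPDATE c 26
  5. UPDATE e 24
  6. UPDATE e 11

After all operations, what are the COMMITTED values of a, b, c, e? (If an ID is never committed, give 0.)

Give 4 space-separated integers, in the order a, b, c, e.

Answer: 0 20 26 11

Derivation:
Initial committed: {b=17, c=18, e=13}
Op 1: BEGIN: in_txn=True, pending={}
Op 2: ROLLBACK: discarded pending []; in_txn=False
Op 3: UPDATE b=20 (auto-commit; committed b=20)
Op 4: UPDATE c=26 (auto-commit; committed c=26)
Op 5: UPDATE e=24 (auto-commit; committed e=24)
Op 6: UPDATE e=11 (auto-commit; committed e=11)
Final committed: {b=20, c=26, e=11}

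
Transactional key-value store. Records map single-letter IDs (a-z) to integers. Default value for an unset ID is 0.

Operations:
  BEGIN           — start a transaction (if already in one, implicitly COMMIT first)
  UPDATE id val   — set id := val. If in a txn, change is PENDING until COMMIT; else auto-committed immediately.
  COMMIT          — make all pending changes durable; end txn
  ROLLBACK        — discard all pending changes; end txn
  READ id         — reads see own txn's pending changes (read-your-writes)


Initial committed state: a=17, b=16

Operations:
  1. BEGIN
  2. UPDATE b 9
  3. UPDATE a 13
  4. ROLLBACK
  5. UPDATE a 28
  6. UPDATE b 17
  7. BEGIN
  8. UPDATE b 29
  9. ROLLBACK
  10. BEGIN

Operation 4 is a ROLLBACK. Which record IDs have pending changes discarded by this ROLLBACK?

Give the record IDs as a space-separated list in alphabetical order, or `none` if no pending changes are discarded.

Initial committed: {a=17, b=16}
Op 1: BEGIN: in_txn=True, pending={}
Op 2: UPDATE b=9 (pending; pending now {b=9})
Op 3: UPDATE a=13 (pending; pending now {a=13, b=9})
Op 4: ROLLBACK: discarded pending ['a', 'b']; in_txn=False
Op 5: UPDATE a=28 (auto-commit; committed a=28)
Op 6: UPDATE b=17 (auto-commit; committed b=17)
Op 7: BEGIN: in_txn=True, pending={}
Op 8: UPDATE b=29 (pending; pending now {b=29})
Op 9: ROLLBACK: discarded pending ['b']; in_txn=False
Op 10: BEGIN: in_txn=True, pending={}
ROLLBACK at op 4 discards: ['a', 'b']

Answer: a b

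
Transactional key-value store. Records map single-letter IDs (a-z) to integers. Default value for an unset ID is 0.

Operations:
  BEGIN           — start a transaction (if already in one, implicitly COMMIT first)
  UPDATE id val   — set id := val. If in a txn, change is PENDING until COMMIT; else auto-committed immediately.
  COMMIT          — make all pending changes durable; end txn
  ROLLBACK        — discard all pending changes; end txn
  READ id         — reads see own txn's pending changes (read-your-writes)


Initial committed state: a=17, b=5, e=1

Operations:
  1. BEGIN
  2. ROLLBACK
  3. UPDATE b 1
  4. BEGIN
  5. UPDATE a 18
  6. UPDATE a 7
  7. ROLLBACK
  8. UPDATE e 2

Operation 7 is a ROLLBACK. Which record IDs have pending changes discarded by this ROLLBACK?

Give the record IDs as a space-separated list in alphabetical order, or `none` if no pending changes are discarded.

Answer: a

Derivation:
Initial committed: {a=17, b=5, e=1}
Op 1: BEGIN: in_txn=True, pending={}
Op 2: ROLLBACK: discarded pending []; in_txn=False
Op 3: UPDATE b=1 (auto-commit; committed b=1)
Op 4: BEGIN: in_txn=True, pending={}
Op 5: UPDATE a=18 (pending; pending now {a=18})
Op 6: UPDATE a=7 (pending; pending now {a=7})
Op 7: ROLLBACK: discarded pending ['a']; in_txn=False
Op 8: UPDATE e=2 (auto-commit; committed e=2)
ROLLBACK at op 7 discards: ['a']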